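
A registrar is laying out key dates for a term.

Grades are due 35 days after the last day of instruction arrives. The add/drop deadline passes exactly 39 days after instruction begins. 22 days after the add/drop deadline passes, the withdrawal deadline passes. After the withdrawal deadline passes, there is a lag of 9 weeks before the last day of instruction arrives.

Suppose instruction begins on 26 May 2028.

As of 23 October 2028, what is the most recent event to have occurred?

Instruction begins: May 26, 2028.
The add/drop deadline passes: May 26, 2028 + 39 days = Jul 4, 2028.
The withdrawal deadline passes: Jul 4, 2028 + 22 days = Jul 26, 2028.
The last day of instruction arrives: Jul 26, 2028 + 9 weeks = Sep 27, 2028.
Grades are due: Sep 27, 2028 + 35 days = Nov 1, 2028.
Oct 23, 2028 falls between when the last day of instruction arrives (Sep 27, 2028) and when grades are due (Nov 1, 2028).

The last day of instruction arrives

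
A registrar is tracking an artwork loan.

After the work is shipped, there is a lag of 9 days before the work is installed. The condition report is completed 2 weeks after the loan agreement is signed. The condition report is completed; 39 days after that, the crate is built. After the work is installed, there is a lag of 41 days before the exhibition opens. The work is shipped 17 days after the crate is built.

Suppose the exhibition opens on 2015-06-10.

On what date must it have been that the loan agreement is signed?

The exhibition opens: Jun 10, 2015.
The work is installed: Jun 10, 2015 − 41 days = Apr 30, 2015.
The work is shipped: Apr 30, 2015 − 9 days = Apr 21, 2015.
The crate is built: Apr 21, 2015 − 17 days = Apr 4, 2015.
The condition report is completed: Apr 4, 2015 − 39 days = Feb 24, 2015.
The loan agreement is signed: Feb 24, 2015 − 2 weeks = Feb 10, 2015.

2015-02-10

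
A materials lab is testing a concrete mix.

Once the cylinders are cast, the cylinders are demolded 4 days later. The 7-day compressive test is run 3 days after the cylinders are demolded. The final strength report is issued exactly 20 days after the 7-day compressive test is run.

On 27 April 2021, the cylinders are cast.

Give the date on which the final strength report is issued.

24 May 2021

The cylinders are cast: Apr 27, 2021.
The cylinders are demolded: Apr 27, 2021 + 4 days = May 1, 2021.
The 7-day compressive test is run: May 1, 2021 + 3 days = May 4, 2021.
The final strength report is issued: May 4, 2021 + 20 days = May 24, 2021.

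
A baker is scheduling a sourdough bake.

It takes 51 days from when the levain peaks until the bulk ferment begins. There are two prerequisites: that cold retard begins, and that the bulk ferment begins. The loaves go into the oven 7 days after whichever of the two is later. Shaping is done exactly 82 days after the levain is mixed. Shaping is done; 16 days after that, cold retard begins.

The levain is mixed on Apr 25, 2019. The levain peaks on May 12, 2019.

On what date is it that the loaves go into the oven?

Aug 8, 2019

The levain is mixed: Apr 25, 2019.
Shaping is done: Apr 25, 2019 + 82 days = Jul 16, 2019.
Cold retard begins: Jul 16, 2019 + 16 days = Aug 1, 2019.
The levain peaks: May 12, 2019.
The bulk ferment begins: May 12, 2019 + 51 days = Jul 2, 2019.
Both prerequisites met — cold retard begins (Aug 1, 2019), the bulk ferment begins (Jul 2, 2019); the later is Aug 1, 2019.
The loaves go into the oven: Aug 1, 2019 + 7 days = Aug 8, 2019.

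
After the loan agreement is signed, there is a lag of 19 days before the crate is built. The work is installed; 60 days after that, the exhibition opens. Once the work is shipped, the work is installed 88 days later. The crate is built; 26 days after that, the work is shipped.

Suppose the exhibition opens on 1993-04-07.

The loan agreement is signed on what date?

The exhibition opens: Apr 7, 1993.
The work is installed: Apr 7, 1993 − 60 days = Feb 6, 1993.
The work is shipped: Feb 6, 1993 − 88 days = Nov 10, 1992.
The crate is built: Nov 10, 1992 − 26 days = Oct 15, 1992.
The loan agreement is signed: Oct 15, 1992 − 19 days = Sep 26, 1992.

1992-09-26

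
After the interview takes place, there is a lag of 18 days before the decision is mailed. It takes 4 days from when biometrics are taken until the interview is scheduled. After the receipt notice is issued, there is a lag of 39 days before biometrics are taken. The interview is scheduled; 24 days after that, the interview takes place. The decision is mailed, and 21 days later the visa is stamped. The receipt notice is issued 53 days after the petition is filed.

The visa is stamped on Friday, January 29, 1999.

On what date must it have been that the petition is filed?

Sunday, August 23, 1998

The visa is stamped: Jan 29, 1999.
The decision is mailed: Jan 29, 1999 − 21 days = Jan 8, 1999.
The interview takes place: Jan 8, 1999 − 18 days = Dec 21, 1998.
The interview is scheduled: Dec 21, 1998 − 24 days = Nov 27, 1998.
Biometrics are taken: Nov 27, 1998 − 4 days = Nov 23, 1998.
The receipt notice is issued: Nov 23, 1998 − 39 days = Oct 15, 1998.
The petition is filed: Oct 15, 1998 − 53 days = Aug 23, 1998.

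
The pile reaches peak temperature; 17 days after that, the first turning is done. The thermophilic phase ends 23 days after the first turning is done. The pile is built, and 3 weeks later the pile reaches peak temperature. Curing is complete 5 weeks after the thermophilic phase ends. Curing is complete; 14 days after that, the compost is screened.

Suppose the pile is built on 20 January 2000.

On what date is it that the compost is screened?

9 May 2000

The pile is built: Jan 20, 2000.
The pile reaches peak temperature: Jan 20, 2000 + 3 weeks = Feb 10, 2000.
The first turning is done: Feb 10, 2000 + 17 days = Feb 27, 2000.
The thermophilic phase ends: Feb 27, 2000 + 23 days = Mar 21, 2000.
Curing is complete: Mar 21, 2000 + 5 weeks = Apr 25, 2000.
The compost is screened: Apr 25, 2000 + 14 days = May 9, 2000.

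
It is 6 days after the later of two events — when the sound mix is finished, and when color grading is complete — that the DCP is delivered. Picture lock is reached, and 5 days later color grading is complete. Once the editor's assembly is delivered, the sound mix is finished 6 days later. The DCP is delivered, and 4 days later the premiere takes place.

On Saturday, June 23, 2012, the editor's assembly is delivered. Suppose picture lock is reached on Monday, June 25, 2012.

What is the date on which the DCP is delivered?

The editor's assembly is delivered: Jun 23, 2012.
The sound mix is finished: Jun 23, 2012 + 6 days = Jun 29, 2012.
Picture lock is reached: Jun 25, 2012.
Color grading is complete: Jun 25, 2012 + 5 days = Jun 30, 2012.
Both prerequisites met — the sound mix is finished (Jun 29, 2012), color grading is complete (Jun 30, 2012); the later is Jun 30, 2012.
The DCP is delivered: Jun 30, 2012 + 6 days = Jul 6, 2012.

Friday, July 6, 2012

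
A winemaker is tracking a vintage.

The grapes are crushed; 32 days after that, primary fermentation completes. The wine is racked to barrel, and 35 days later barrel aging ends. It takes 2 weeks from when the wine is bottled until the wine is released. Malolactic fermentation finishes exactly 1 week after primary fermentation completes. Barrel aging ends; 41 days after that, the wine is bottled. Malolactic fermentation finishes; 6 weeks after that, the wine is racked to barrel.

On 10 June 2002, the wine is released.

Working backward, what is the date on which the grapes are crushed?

21 December 2001

The wine is released: Jun 10, 2002.
The wine is bottled: Jun 10, 2002 − 2 weeks = May 27, 2002.
Barrel aging ends: May 27, 2002 − 41 days = Apr 16, 2002.
The wine is racked to barrel: Apr 16, 2002 − 35 days = Mar 12, 2002.
Malolactic fermentation finishes: Mar 12, 2002 − 6 weeks = Jan 29, 2002.
Primary fermentation completes: Jan 29, 2002 − 1 week = Jan 22, 2002.
The grapes are crushed: Jan 22, 2002 − 32 days = Dec 21, 2001.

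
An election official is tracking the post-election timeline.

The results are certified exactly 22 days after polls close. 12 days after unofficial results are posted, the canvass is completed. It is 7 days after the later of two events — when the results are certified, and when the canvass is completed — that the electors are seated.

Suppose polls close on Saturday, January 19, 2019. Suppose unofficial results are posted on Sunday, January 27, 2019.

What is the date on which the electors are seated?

Sunday, February 17, 2019

Polls close: Jan 19, 2019.
The results are certified: Jan 19, 2019 + 22 days = Feb 10, 2019.
Unofficial results are posted: Jan 27, 2019.
The canvass is completed: Jan 27, 2019 + 12 days = Feb 8, 2019.
Both prerequisites met — the results are certified (Feb 10, 2019), the canvass is completed (Feb 8, 2019); the later is Feb 10, 2019.
The electors are seated: Feb 10, 2019 + 7 days = Feb 17, 2019.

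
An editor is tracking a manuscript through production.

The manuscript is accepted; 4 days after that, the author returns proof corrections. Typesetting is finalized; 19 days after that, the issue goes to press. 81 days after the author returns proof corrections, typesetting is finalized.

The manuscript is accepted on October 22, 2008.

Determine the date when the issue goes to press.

February 3, 2009

The manuscript is accepted: Oct 22, 2008.
The author returns proof corrections: Oct 22, 2008 + 4 days = Oct 26, 2008.
Typesetting is finalized: Oct 26, 2008 + 81 days = Jan 15, 2009.
The issue goes to press: Jan 15, 2009 + 19 days = Feb 3, 2009.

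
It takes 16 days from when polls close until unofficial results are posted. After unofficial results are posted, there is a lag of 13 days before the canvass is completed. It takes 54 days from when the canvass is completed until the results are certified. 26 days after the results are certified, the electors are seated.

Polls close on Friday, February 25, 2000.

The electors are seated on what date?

Tuesday, June 13, 2000

Polls close: Feb 25, 2000.
Unofficial results are posted: Feb 25, 2000 + 16 days = Mar 12, 2000.
The canvass is completed: Mar 12, 2000 + 13 days = Mar 25, 2000.
The results are certified: Mar 25, 2000 + 54 days = May 18, 2000.
The electors are seated: May 18, 2000 + 26 days = Jun 13, 2000.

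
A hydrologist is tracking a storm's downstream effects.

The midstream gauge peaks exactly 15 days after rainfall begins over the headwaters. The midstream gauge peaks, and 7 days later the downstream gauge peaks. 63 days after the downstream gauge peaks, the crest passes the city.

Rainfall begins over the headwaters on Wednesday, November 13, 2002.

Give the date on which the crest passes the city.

Thursday, February 6, 2003

Rainfall begins over the headwaters: Nov 13, 2002.
The midstream gauge peaks: Nov 13, 2002 + 15 days = Nov 28, 2002.
The downstream gauge peaks: Nov 28, 2002 + 7 days = Dec 5, 2002.
The crest passes the city: Dec 5, 2002 + 63 days = Feb 6, 2003.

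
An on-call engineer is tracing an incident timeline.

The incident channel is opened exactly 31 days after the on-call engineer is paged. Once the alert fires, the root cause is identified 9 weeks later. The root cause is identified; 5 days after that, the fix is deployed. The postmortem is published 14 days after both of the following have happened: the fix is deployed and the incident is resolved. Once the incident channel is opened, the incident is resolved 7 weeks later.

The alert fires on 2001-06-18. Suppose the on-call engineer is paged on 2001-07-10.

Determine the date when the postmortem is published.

The alert fires: Jun 18, 2001.
The root cause is identified: Jun 18, 2001 + 9 weeks = Aug 20, 2001.
The fix is deployed: Aug 20, 2001 + 5 days = Aug 25, 2001.
The on-call engineer is paged: Jul 10, 2001.
The incident channel is opened: Jul 10, 2001 + 31 days = Aug 10, 2001.
The incident is resolved: Aug 10, 2001 + 7 weeks = Sep 28, 2001.
Both prerequisites met — the fix is deployed (Aug 25, 2001), the incident is resolved (Sep 28, 2001); the later is Sep 28, 2001.
The postmortem is published: Sep 28, 2001 + 14 days = Oct 12, 2001.

2001-10-12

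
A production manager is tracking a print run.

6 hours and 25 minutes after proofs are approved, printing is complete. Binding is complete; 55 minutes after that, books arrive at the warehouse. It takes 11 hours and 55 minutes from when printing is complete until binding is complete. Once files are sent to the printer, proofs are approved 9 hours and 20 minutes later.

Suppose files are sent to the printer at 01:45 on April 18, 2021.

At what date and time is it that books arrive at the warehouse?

Files are sent to the printer: 01:45 Apr 18, 2021.
Proofs are approved: 01:45 Apr 18, 2021 + 9h20m = 11:05 Apr 18, 2021.
Printing is complete: 11:05 Apr 18, 2021 + 6h25m = 17:30 Apr 18, 2021.
Binding is complete: 17:30 Apr 18, 2021 + 11h55m = 05:25 Apr 19, 2021.
Books arrive at the warehouse: 05:25 Apr 19, 2021 + 55m = 06:20 Apr 19, 2021.

06:20 on April 19, 2021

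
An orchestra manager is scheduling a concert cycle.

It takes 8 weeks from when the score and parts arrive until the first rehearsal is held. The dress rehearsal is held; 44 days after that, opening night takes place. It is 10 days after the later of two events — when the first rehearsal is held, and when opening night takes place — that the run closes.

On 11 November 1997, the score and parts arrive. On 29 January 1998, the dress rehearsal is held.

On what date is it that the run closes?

The score and parts arrive: Nov 11, 1997.
The first rehearsal is held: Nov 11, 1997 + 8 weeks = Jan 6, 1998.
The dress rehearsal is held: Jan 29, 1998.
Opening night takes place: Jan 29, 1998 + 44 days = Mar 14, 1998.
Both prerequisites met — the first rehearsal is held (Jan 6, 1998), opening night takes place (Mar 14, 1998); the later is Mar 14, 1998.
The run closes: Mar 14, 1998 + 10 days = Mar 24, 1998.

24 March 1998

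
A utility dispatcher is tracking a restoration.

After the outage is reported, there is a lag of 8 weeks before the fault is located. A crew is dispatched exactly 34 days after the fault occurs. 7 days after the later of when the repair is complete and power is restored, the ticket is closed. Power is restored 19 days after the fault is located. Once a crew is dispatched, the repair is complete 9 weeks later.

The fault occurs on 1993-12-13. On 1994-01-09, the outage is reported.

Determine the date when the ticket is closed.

1994-04-01

The fault occurs: Dec 13, 1993.
A crew is dispatched: Dec 13, 1993 + 34 days = Jan 16, 1994.
The repair is complete: Jan 16, 1994 + 9 weeks = Mar 20, 1994.
The outage is reported: Jan 9, 1994.
The fault is located: Jan 9, 1994 + 8 weeks = Mar 6, 1994.
Power is restored: Mar 6, 1994 + 19 days = Mar 25, 1994.
Both prerequisites met — the repair is complete (Mar 20, 1994), power is restored (Mar 25, 1994); the later is Mar 25, 1994.
The ticket is closed: Mar 25, 1994 + 7 days = Apr 1, 1994.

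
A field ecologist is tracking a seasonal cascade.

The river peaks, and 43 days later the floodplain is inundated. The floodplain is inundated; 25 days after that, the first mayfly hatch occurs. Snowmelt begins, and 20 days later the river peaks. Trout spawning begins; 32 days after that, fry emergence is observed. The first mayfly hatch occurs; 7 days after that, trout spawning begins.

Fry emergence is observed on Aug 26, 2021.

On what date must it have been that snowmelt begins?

Fry emergence is observed: Aug 26, 2021.
Trout spawning begins: Aug 26, 2021 − 32 days = Jul 25, 2021.
The first mayfly hatch occurs: Jul 25, 2021 − 7 days = Jul 18, 2021.
The floodplain is inundated: Jul 18, 2021 − 25 days = Jun 23, 2021.
The river peaks: Jun 23, 2021 − 43 days = May 11, 2021.
Snowmelt begins: May 11, 2021 − 20 days = Apr 21, 2021.

Apr 21, 2021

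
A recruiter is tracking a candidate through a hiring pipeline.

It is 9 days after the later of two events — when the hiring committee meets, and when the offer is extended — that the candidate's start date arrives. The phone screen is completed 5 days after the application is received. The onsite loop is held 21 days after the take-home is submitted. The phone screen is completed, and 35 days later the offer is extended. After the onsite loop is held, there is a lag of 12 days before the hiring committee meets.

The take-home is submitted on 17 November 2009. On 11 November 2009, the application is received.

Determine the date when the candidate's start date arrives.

The take-home is submitted: Nov 17, 2009.
The onsite loop is held: Nov 17, 2009 + 21 days = Dec 8, 2009.
The hiring committee meets: Dec 8, 2009 + 12 days = Dec 20, 2009.
The application is received: Nov 11, 2009.
The phone screen is completed: Nov 11, 2009 + 5 days = Nov 16, 2009.
The offer is extended: Nov 16, 2009 + 35 days = Dec 21, 2009.
Both prerequisites met — the hiring committee meets (Dec 20, 2009), the offer is extended (Dec 21, 2009); the later is Dec 21, 2009.
The candidate's start date arrives: Dec 21, 2009 + 9 days = Dec 30, 2009.

30 December 2009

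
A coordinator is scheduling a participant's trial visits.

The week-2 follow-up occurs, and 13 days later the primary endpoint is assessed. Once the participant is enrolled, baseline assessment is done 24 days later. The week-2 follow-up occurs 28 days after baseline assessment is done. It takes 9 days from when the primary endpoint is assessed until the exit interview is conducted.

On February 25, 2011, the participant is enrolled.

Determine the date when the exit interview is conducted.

The participant is enrolled: Feb 25, 2011.
Baseline assessment is done: Feb 25, 2011 + 24 days = Mar 21, 2011.
The week-2 follow-up occurs: Mar 21, 2011 + 28 days = Apr 18, 2011.
The primary endpoint is assessed: Apr 18, 2011 + 13 days = May 1, 2011.
The exit interview is conducted: May 1, 2011 + 9 days = May 10, 2011.

May 10, 2011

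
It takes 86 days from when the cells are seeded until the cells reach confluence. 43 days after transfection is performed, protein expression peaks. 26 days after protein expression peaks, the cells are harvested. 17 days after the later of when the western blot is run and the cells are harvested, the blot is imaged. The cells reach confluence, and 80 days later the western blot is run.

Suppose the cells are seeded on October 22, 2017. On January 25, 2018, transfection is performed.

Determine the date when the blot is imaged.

April 23, 2018

The cells are seeded: Oct 22, 2017.
The cells reach confluence: Oct 22, 2017 + 86 days = Jan 16, 2018.
The western blot is run: Jan 16, 2018 + 80 days = Apr 6, 2018.
Transfection is performed: Jan 25, 2018.
Protein expression peaks: Jan 25, 2018 + 43 days = Mar 9, 2018.
The cells are harvested: Mar 9, 2018 + 26 days = Apr 4, 2018.
Both prerequisites met — the western blot is run (Apr 6, 2018), the cells are harvested (Apr 4, 2018); the later is Apr 6, 2018.
The blot is imaged: Apr 6, 2018 + 17 days = Apr 23, 2018.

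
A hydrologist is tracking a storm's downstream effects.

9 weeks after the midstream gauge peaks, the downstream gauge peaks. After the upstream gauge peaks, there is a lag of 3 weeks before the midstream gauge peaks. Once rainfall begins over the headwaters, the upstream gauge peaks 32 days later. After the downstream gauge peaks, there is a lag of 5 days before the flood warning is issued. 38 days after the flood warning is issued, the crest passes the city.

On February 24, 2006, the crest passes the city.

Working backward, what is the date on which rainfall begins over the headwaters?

The crest passes the city: Feb 24, 2006.
The flood warning is issued: Feb 24, 2006 − 38 days = Jan 17, 2006.
The downstream gauge peaks: Jan 17, 2006 − 5 days = Jan 12, 2006.
The midstream gauge peaks: Jan 12, 2006 − 9 weeks = Nov 10, 2005.
The upstream gauge peaks: Nov 10, 2005 − 3 weeks = Oct 20, 2005.
Rainfall begins over the headwaters: Oct 20, 2005 − 32 days = Sep 18, 2005.

September 18, 2005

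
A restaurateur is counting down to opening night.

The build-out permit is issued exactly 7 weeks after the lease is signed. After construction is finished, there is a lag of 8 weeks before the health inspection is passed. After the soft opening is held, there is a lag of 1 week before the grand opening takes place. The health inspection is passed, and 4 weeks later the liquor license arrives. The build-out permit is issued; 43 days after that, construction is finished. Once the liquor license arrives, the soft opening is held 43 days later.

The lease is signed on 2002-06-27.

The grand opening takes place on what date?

The lease is signed: Jun 27, 2002.
The build-out permit is issued: Jun 27, 2002 + 7 weeks = Aug 15, 2002.
Construction is finished: Aug 15, 2002 + 43 days = Sep 27, 2002.
The health inspection is passed: Sep 27, 2002 + 8 weeks = Nov 22, 2002.
The liquor license arrives: Nov 22, 2002 + 4 weeks = Dec 20, 2002.
The soft opening is held: Dec 20, 2002 + 43 days = Feb 1, 2003.
The grand opening takes place: Feb 1, 2003 + 1 week = Feb 8, 2003.

2003-02-08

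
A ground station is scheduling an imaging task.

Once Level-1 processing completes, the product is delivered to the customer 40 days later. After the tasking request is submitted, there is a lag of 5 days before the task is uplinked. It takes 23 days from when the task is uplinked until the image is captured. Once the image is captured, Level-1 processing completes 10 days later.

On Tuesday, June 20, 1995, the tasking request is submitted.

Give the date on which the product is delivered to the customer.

The tasking request is submitted: Jun 20, 1995.
The task is uplinked: Jun 20, 1995 + 5 days = Jun 25, 1995.
The image is captured: Jun 25, 1995 + 23 days = Jul 18, 1995.
Level-1 processing completes: Jul 18, 1995 + 10 days = Jul 28, 1995.
The product is delivered to the customer: Jul 28, 1995 + 40 days = Sep 6, 1995.

Wednesday, September 6, 1995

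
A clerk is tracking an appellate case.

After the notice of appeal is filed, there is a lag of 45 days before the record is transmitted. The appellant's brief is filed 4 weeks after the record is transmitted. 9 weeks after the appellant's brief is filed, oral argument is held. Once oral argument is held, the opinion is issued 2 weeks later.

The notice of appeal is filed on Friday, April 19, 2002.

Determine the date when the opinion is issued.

The notice of appeal is filed: Apr 19, 2002.
The record is transmitted: Apr 19, 2002 + 45 days = Jun 3, 2002.
The appellant's brief is filed: Jun 3, 2002 + 4 weeks = Jul 1, 2002.
Oral argument is held: Jul 1, 2002 + 9 weeks = Sep 2, 2002.
The opinion is issued: Sep 2, 2002 + 2 weeks = Sep 16, 2002.

Monday, September 16, 2002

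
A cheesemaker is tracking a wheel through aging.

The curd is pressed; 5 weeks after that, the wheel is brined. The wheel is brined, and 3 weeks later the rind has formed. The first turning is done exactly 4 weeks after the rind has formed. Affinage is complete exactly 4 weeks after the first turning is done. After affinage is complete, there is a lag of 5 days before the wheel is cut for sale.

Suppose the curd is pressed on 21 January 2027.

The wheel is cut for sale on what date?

The curd is pressed: Jan 21, 2027.
The wheel is brined: Jan 21, 2027 + 5 weeks = Feb 25, 2027.
The rind has formed: Feb 25, 2027 + 3 weeks = Mar 18, 2027.
The first turning is done: Mar 18, 2027 + 4 weeks = Apr 15, 2027.
Affinage is complete: Apr 15, 2027 + 4 weeks = May 13, 2027.
The wheel is cut for sale: May 13, 2027 + 5 days = May 18, 2027.

18 May 2027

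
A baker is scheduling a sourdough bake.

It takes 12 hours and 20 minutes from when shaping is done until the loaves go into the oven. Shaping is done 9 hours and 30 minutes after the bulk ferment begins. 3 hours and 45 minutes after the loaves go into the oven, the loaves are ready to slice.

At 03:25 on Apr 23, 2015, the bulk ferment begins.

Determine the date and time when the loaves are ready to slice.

The bulk ferment begins: 03:25 Apr 23, 2015.
Shaping is done: 03:25 Apr 23, 2015 + 9h30m = 12:55 Apr 23, 2015.
The loaves go into the oven: 12:55 Apr 23, 2015 + 12h20m = 01:15 Apr 24, 2015.
The loaves are ready to slice: 01:15 Apr 24, 2015 + 3h45m = 05:00 Apr 24, 2015.

05:00 on Apr 24, 2015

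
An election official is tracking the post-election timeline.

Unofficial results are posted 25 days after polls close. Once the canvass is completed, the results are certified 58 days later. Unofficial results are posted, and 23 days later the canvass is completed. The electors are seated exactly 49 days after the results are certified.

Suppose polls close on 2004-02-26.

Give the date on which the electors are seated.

2004-07-30

Polls close: Feb 26, 2004.
Unofficial results are posted: Feb 26, 2004 + 25 days = Mar 22, 2004.
The canvass is completed: Mar 22, 2004 + 23 days = Apr 14, 2004.
The results are certified: Apr 14, 2004 + 58 days = Jun 11, 2004.
The electors are seated: Jun 11, 2004 + 49 days = Jul 30, 2004.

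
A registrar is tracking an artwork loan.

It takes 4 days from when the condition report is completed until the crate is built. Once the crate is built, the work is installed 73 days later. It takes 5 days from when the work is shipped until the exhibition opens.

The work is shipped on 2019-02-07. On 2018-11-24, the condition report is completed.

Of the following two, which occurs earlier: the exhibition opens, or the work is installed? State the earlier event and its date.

The work is shipped: Feb 7, 2019.
The exhibition opens: Feb 7, 2019 + 5 days = Feb 12, 2019.
The condition report is completed: Nov 24, 2018.
The crate is built: Nov 24, 2018 + 4 days = Nov 28, 2018.
The work is installed: Nov 28, 2018 + 73 days = Feb 9, 2019.
Comparing: the exhibition opens on Feb 12, 2019 vs the work is installed on Feb 9, 2019. Earlier: the work is installed.

The work is installed — 2019-02-09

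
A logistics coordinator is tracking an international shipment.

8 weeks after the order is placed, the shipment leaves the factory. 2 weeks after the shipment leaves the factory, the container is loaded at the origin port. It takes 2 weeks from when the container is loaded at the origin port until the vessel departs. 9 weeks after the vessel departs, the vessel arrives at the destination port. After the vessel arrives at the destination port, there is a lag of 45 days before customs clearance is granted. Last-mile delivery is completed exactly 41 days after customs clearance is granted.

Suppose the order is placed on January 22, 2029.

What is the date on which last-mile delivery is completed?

September 12, 2029

The order is placed: Jan 22, 2029.
The shipment leaves the factory: Jan 22, 2029 + 8 weeks = Mar 19, 2029.
The container is loaded at the origin port: Mar 19, 2029 + 2 weeks = Apr 2, 2029.
The vessel departs: Apr 2, 2029 + 2 weeks = Apr 16, 2029.
The vessel arrives at the destination port: Apr 16, 2029 + 9 weeks = Jun 18, 2029.
Customs clearance is granted: Jun 18, 2029 + 45 days = Aug 2, 2029.
Last-mile delivery is completed: Aug 2, 2029 + 41 days = Sep 12, 2029.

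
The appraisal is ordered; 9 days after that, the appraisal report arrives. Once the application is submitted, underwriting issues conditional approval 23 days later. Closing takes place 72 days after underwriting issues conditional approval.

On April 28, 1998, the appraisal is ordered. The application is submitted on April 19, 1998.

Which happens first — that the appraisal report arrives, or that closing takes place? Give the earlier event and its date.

The appraisal report arrives — May 7, 1998

The appraisal is ordered: Apr 28, 1998.
The appraisal report arrives: Apr 28, 1998 + 9 days = May 7, 1998.
The application is submitted: Apr 19, 1998.
Underwriting issues conditional approval: Apr 19, 1998 + 23 days = May 12, 1998.
Closing takes place: May 12, 1998 + 72 days = Jul 23, 1998.
Comparing: the appraisal report arrives on May 7, 1998 vs closing takes place on Jul 23, 1998. Earlier: the appraisal report arrives.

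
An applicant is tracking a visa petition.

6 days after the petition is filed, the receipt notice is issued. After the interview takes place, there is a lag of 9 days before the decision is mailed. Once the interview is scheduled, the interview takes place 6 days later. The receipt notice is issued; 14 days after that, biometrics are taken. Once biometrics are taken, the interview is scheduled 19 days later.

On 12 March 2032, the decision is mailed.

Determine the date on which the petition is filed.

18 January 2032

The decision is mailed: Mar 12, 2032.
The interview takes place: Mar 12, 2032 − 9 days = Mar 3, 2032.
The interview is scheduled: Mar 3, 2032 − 6 days = Feb 26, 2032.
Biometrics are taken: Feb 26, 2032 − 19 days = Feb 7, 2032.
The receipt notice is issued: Feb 7, 2032 − 14 days = Jan 24, 2032.
The petition is filed: Jan 24, 2032 − 6 days = Jan 18, 2032.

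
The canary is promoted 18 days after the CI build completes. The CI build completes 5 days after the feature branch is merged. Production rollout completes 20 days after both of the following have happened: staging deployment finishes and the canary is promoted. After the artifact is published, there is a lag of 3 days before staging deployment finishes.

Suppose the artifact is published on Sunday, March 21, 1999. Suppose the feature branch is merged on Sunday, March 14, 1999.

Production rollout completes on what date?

Monday, April 26, 1999

The artifact is published: Mar 21, 1999.
Staging deployment finishes: Mar 21, 1999 + 3 days = Mar 24, 1999.
The feature branch is merged: Mar 14, 1999.
The CI build completes: Mar 14, 1999 + 5 days = Mar 19, 1999.
The canary is promoted: Mar 19, 1999 + 18 days = Apr 6, 1999.
Both prerequisites met — staging deployment finishes (Mar 24, 1999), the canary is promoted (Apr 6, 1999); the later is Apr 6, 1999.
Production rollout completes: Apr 6, 1999 + 20 days = Apr 26, 1999.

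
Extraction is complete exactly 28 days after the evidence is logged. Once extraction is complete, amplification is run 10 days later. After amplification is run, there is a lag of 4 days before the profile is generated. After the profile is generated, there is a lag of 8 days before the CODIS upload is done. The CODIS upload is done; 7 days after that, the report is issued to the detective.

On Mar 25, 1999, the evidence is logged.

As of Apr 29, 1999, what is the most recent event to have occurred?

The evidence is logged: Mar 25, 1999.
Extraction is complete: Mar 25, 1999 + 28 days = Apr 22, 1999.
Amplification is run: Apr 22, 1999 + 10 days = May 2, 1999.
The profile is generated: May 2, 1999 + 4 days = May 6, 1999.
The CODIS upload is done: May 6, 1999 + 8 days = May 14, 1999.
The report is issued to the detective: May 14, 1999 + 7 days = May 21, 1999.
Apr 29, 1999 falls between when extraction is complete (Apr 22, 1999) and when amplification is run (May 2, 1999).

Extraction is complete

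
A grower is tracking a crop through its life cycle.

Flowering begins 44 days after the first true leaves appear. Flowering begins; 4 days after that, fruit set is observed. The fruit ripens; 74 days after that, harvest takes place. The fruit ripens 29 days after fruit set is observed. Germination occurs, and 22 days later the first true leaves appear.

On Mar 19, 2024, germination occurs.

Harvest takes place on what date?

Sep 8, 2024

Germination occurs: Mar 19, 2024.
The first true leaves appear: Mar 19, 2024 + 22 days = Apr 10, 2024.
Flowering begins: Apr 10, 2024 + 44 days = May 24, 2024.
Fruit set is observed: May 24, 2024 + 4 days = May 28, 2024.
The fruit ripens: May 28, 2024 + 29 days = Jun 26, 2024.
Harvest takes place: Jun 26, 2024 + 74 days = Sep 8, 2024.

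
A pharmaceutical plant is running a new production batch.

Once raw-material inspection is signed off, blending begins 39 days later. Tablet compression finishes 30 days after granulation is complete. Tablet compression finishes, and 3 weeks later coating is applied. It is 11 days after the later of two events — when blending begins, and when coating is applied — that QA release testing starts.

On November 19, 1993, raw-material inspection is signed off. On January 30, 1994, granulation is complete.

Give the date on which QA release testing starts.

Raw-material inspection is signed off: Nov 19, 1993.
Blending begins: Nov 19, 1993 + 39 days = Dec 28, 1993.
Granulation is complete: Jan 30, 1994.
Tablet compression finishes: Jan 30, 1994 + 30 days = Mar 1, 1994.
Coating is applied: Mar 1, 1994 + 3 weeks = Mar 22, 1994.
Both prerequisites met — blending begins (Dec 28, 1993), coating is applied (Mar 22, 1994); the later is Mar 22, 1994.
QA release testing starts: Mar 22, 1994 + 11 days = Apr 2, 1994.

April 2, 1994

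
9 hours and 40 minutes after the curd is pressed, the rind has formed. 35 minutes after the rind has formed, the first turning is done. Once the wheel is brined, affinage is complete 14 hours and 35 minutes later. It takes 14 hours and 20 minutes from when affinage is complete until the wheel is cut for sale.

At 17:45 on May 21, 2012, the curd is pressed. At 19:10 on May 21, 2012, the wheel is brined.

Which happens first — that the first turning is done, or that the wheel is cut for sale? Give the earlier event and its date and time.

The first turning is done — 04:00 on May 22, 2012

The curd is pressed: 17:45 May 21, 2012.
The rind has formed: 17:45 May 21, 2012 + 9h40m = 03:25 May 22, 2012.
The first turning is done: 03:25 May 22, 2012 + 35m = 04:00 May 22, 2012.
The wheel is brined: 19:10 May 21, 2012.
Affinage is complete: 19:10 May 21, 2012 + 14h35m = 09:45 May 22, 2012.
The wheel is cut for sale: 09:45 May 22, 2012 + 14h20m = 00:05 May 23, 2012.
Comparing: the first turning is done at 04:00 May 22, 2012 vs the wheel is cut for sale at 00:05 May 23, 2012. Earlier: the first turning is done.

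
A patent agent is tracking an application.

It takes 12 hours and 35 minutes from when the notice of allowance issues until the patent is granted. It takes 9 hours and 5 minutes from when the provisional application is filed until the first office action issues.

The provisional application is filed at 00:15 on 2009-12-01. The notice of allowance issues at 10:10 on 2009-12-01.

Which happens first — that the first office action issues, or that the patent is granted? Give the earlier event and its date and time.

The provisional application is filed: 00:15 Dec 1, 2009.
The first office action issues: 00:15 Dec 1, 2009 + 9h05m = 09:20 Dec 1, 2009.
The notice of allowance issues: 10:10 Dec 1, 2009.
The patent is granted: 10:10 Dec 1, 2009 + 12h35m = 22:45 Dec 1, 2009.
Comparing: the first office action issues at 09:20 Dec 1, 2009 vs the patent is granted at 22:45 Dec 1, 2009. Earlier: the first office action issues.

The first office action issues — 09:20 on 2009-12-01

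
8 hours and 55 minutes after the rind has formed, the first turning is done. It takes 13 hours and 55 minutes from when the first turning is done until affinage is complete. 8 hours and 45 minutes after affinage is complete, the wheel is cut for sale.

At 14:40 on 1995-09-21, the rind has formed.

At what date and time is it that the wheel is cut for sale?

The rind has formed: 14:40 Sep 21, 1995.
The first turning is done: 14:40 Sep 21, 1995 + 8h55m = 23:35 Sep 21, 1995.
Affinage is complete: 23:35 Sep 21, 1995 + 13h55m = 13:30 Sep 22, 1995.
The wheel is cut for sale: 13:30 Sep 22, 1995 + 8h45m = 22:15 Sep 22, 1995.

22:15 on 1995-09-22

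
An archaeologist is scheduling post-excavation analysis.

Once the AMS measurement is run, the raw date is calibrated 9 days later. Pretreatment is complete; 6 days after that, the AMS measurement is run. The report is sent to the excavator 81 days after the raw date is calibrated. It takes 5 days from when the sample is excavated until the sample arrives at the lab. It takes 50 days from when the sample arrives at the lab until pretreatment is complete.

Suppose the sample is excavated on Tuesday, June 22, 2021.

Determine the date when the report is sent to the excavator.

Saturday, November 20, 2021

The sample is excavated: Jun 22, 2021.
The sample arrives at the lab: Jun 22, 2021 + 5 days = Jun 27, 2021.
Pretreatment is complete: Jun 27, 2021 + 50 days = Aug 16, 2021.
The AMS measurement is run: Aug 16, 2021 + 6 days = Aug 22, 2021.
The raw date is calibrated: Aug 22, 2021 + 9 days = Aug 31, 2021.
The report is sent to the excavator: Aug 31, 2021 + 81 days = Nov 20, 2021.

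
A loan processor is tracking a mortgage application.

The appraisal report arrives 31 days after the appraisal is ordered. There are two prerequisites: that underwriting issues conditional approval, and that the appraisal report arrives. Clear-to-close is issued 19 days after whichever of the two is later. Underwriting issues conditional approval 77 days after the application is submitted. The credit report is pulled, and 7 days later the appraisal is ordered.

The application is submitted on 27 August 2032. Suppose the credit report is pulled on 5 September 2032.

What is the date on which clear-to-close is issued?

1 December 2032

The application is submitted: Aug 27, 2032.
Underwriting issues conditional approval: Aug 27, 2032 + 77 days = Nov 12, 2032.
The credit report is pulled: Sep 5, 2032.
The appraisal is ordered: Sep 5, 2032 + 7 days = Sep 12, 2032.
The appraisal report arrives: Sep 12, 2032 + 31 days = Oct 13, 2032.
Both prerequisites met — underwriting issues conditional approval (Nov 12, 2032), the appraisal report arrives (Oct 13, 2032); the later is Nov 12, 2032.
Clear-to-close is issued: Nov 12, 2032 + 19 days = Dec 1, 2032.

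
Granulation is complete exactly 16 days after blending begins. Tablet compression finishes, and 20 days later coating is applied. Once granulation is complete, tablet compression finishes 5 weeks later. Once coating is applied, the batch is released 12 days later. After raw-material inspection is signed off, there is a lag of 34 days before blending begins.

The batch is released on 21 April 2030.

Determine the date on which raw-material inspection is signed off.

The batch is released: Apr 21, 2030.
Coating is applied: Apr 21, 2030 − 12 days = Apr 9, 2030.
Tablet compression finishes: Apr 9, 2030 − 20 days = Mar 20, 2030.
Granulation is complete: Mar 20, 2030 − 5 weeks = Feb 13, 2030.
Blending begins: Feb 13, 2030 − 16 days = Jan 28, 2030.
Raw-material inspection is signed off: Jan 28, 2030 − 34 days = Dec 25, 2029.

25 December 2029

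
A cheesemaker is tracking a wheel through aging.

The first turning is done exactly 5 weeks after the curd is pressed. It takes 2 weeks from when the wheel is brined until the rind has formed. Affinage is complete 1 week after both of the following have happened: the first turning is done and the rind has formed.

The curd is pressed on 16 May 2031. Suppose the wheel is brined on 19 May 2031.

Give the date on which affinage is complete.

The curd is pressed: May 16, 2031.
The first turning is done: May 16, 2031 + 5 weeks = Jun 20, 2031.
The wheel is brined: May 19, 2031.
The rind has formed: May 19, 2031 + 2 weeks = Jun 2, 2031.
Both prerequisites met — the first turning is done (Jun 20, 2031), the rind has formed (Jun 2, 2031); the later is Jun 20, 2031.
Affinage is complete: Jun 20, 2031 + 1 week = Jun 27, 2031.

27 June 2031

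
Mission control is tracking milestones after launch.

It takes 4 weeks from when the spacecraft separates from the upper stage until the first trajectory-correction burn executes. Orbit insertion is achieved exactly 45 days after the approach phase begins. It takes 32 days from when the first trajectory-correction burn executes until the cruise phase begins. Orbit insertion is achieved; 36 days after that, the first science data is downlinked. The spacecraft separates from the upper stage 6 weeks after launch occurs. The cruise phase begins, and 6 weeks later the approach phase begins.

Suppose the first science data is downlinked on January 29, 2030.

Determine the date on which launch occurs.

June 18, 2029

The first science data is downlinked: Jan 29, 2030.
Orbit insertion is achieved: Jan 29, 2030 − 36 days = Dec 24, 2029.
The approach phase begins: Dec 24, 2029 − 45 days = Nov 9, 2029.
The cruise phase begins: Nov 9, 2029 − 6 weeks = Sep 28, 2029.
The first trajectory-correction burn executes: Sep 28, 2029 − 32 days = Aug 27, 2029.
The spacecraft separates from the upper stage: Aug 27, 2029 − 4 weeks = Jul 30, 2029.
Launch occurs: Jul 30, 2029 − 6 weeks = Jun 18, 2029.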